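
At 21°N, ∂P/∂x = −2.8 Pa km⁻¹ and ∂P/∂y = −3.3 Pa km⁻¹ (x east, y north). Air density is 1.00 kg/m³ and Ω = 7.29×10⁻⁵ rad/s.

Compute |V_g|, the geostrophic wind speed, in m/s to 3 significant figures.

82.8 m/s

Coriolis parameter at 21°N:
f = 2Ω sin φ = 2 × 7.29×10⁻⁵ × sin 21° = 5.23×10⁻⁵ s⁻¹
Component geostrophic relations (x east, y north):
u_g = −(1/(fρ)) ∂P/∂y,  v_g = (1/(fρ)) ∂P/∂x
u_g = −(−3.3×10⁻³)/(5.23×10⁻⁵ × 1.00) = 63.2 m/s;  v_g = (−2.8×10⁻³)/(5.23×10⁻⁵ × 1.00) = −53.6 m/s
|V_g| = √(u_g² + v_g²) = 82.8 m/s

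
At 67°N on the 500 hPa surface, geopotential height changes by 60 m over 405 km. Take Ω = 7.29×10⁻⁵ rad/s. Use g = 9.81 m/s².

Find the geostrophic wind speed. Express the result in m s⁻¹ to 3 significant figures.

10.8 m s⁻¹

Coriolis parameter at 67°N:
f = 2Ω sin φ = 2 × 7.29×10⁻⁵ × sin 67° = 1.34×10⁻⁴ s⁻¹
Height gradient: |∂Z/∂n| = 60 m / 405000 m = 1.48×10⁻⁴
On a pressure surface, geostrophic balance gives V_g = (g/f)|∂Z/∂n|:
V_g = 9.81 × 1.48×10⁻⁴ / 1.34×10⁻⁴ = 10.8 m/s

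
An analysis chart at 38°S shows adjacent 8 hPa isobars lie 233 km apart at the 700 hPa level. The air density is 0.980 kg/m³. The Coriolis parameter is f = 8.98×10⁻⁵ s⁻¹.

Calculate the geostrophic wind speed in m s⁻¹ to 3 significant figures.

Pressure gradient: |∂P/∂n| = 800 Pa / 233000 m = 3.43×10⁻³ Pa/m
Geostrophic balance (pressure-gradient force = Coriolis force):
V_g = (1/(fρ)) |∂P/∂n| = 3.43×10⁻³ / (8.98×10⁻⁵ × 0.980) = 39.0 m/s

39.0 m s⁻¹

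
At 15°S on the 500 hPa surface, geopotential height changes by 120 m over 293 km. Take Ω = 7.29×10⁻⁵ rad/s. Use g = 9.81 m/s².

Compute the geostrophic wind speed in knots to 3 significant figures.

Coriolis parameter at 15°S:
f = 2Ω sin φ = 2 × 7.29×10⁻⁵ × sin 15° = 3.77×10⁻⁵ s⁻¹
Height gradient: |∂Z/∂n| = 120 m / 293000 m = 4.10×10⁻⁴
On a pressure surface, geostrophic balance gives V_g = (g/f)|∂Z/∂n|:
V_g = 9.81 × 4.10×10⁻⁴ / 3.77×10⁻⁵ = 106 m/s
Converting: 106 m/s × 1.944 = 207 knots

207 knots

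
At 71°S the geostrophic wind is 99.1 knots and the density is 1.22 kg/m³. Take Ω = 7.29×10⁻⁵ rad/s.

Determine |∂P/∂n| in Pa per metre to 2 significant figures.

8.6×10⁻³ Pa/m

Coriolis parameter at 71°S:
f = 2Ω sin φ = 2 × 7.29×10⁻⁵ × sin 71° = 1.38×10⁻⁴ s⁻¹
Wind speed in SI: 99.1 knots = 51.0 m/s
Geostrophic balance rearranged: |∂P/∂n| = f ρ V_g
|∂P/∂n| = 1.38×10⁻⁴ × 1.22 × 51.0 = 8.57×10⁻³ Pa/m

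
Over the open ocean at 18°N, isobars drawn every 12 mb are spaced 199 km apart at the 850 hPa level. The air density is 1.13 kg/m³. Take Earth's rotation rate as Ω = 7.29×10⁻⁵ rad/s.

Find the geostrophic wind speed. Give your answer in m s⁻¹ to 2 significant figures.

120 m s⁻¹

Coriolis parameter at 18°N:
f = 2Ω sin φ = 2 × 7.29×10⁻⁵ × sin 18° = 4.51×10⁻⁵ s⁻¹
Pressure gradient: |∂P/∂n| = 1200 Pa / 199000 m = 6.03×10⁻³ Pa/m
Geostrophic balance (pressure-gradient force = Coriolis force):
V_g = (1/(fρ)) |∂P/∂n| = 6.03×10⁻³ / (4.51×10⁻⁵ × 1.13) = 118 m/s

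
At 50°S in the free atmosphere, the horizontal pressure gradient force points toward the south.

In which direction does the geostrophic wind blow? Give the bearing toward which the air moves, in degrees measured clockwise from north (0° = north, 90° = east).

090°

The pressure-gradient force points toward the south (bearing 180°).
Geostrophic balance: in the Southern Hemisphere the Coriolis force deflects motion to the left, so the geostrophic wind blows 90° to the left of the pressure-gradient force (low pressure on the right).
Rotating 180° by 90° counterclockwise gives 090° — the wind blows toward the east.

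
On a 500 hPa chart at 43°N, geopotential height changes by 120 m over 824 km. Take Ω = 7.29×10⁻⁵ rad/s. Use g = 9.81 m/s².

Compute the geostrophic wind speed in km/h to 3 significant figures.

51.7 km/h

Coriolis parameter at 43°N:
f = 2Ω sin φ = 2 × 7.29×10⁻⁵ × sin 43° = 9.94×10⁻⁵ s⁻¹
Height gradient: |∂Z/∂n| = 120 m / 824000 m = 1.46×10⁻⁴
On a pressure surface, geostrophic balance gives V_g = (g/f)|∂Z/∂n|:
V_g = 9.81 × 1.46×10⁻⁴ / 9.94×10⁻⁵ = 14.4 m/s
Converting: 14.4 m/s × 3.6 = 51.7 km/h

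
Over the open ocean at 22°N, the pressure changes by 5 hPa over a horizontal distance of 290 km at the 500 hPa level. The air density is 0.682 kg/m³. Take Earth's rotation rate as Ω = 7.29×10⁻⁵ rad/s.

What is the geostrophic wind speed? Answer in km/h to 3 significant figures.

167 km/h

Coriolis parameter at 22°N:
f = 2Ω sin φ = 2 × 7.29×10⁻⁵ × sin 22° = 5.46×10⁻⁵ s⁻¹
Pressure gradient: |∂P/∂n| = 500 Pa / 290000 m = 1.72×10⁻³ Pa/m
Geostrophic balance (pressure-gradient force = Coriolis force):
V_g = (1/(fρ)) |∂P/∂n| = 1.72×10⁻³ / (5.46×10⁻⁵ × 0.682) = 46.3 m/s
Converting: 46.3 m/s × 3.6 = 167 km/h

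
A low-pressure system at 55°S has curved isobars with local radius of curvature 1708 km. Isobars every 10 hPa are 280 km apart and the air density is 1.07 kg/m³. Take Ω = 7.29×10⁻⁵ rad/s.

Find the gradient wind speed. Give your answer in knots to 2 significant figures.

Coriolis parameter at 55°S:
f = 2Ω sin φ = 2 × 7.29×10⁻⁵ × sin 55° = 1.19×10⁻⁴ s⁻¹
Pressure gradient: |∂P/∂n| = 1000 Pa / 280000 m = 3.57×10⁻³ Pa/m
Geostrophic speed: V_g = |∂P/∂n|/(fρ) = 3.57×10⁻³/(1.19×10⁻⁴ × 1.07) = 27.9 m/s
Around a low, centrifugal force acts outward with Coriolis, so pressure-gradient force balances both:
(1/ρ)|∂P/∂n| = fV + V²/R  →  V² + fR·V − fR·V_g = 0
With fR = 1.19×10⁻⁴ × 1708×10³ m = 204 m/s:
V = [−fR + √((fR)² + 4 fR V_g)]/2 = [−204 + √(204² + 4×204×27.9)]/2 = 24.9 m/s
Subgeostrophic (V < V_g = 27.9 m/s), as expected around a low.
Converting: 24.9 m/s × 1.944 = 48 knots

48 knots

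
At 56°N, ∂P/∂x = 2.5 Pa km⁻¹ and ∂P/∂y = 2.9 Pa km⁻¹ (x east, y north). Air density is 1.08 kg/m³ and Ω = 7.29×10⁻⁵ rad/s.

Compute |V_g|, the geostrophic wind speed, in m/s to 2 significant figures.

29 m/s

Coriolis parameter at 56°N:
f = 2Ω sin φ = 2 × 7.29×10⁻⁵ × sin 56° = 1.21×10⁻⁴ s⁻¹
Component geostrophic relations (x east, y north):
u_g = −(1/(fρ)) ∂P/∂y,  v_g = (1/(fρ)) ∂P/∂x
u_g = −(2.9×10⁻³)/(1.21×10⁻⁴ × 1.08) = −22.2 m/s;  v_g = (2.5×10⁻³)/(1.21×10⁻⁴ × 1.08) = 19.2 m/s
|V_g| = √(u_g² + v_g²) = 29.3 m/s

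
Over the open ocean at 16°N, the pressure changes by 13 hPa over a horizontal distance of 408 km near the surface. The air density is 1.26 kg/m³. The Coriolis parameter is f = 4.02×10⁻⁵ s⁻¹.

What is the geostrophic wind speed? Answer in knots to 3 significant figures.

Pressure gradient: |∂P/∂n| = 1300 Pa / 408000 m = 3.19×10⁻³ Pa/m
Geostrophic balance (pressure-gradient force = Coriolis force):
V_g = (1/(fρ)) |∂P/∂n| = 3.19×10⁻³ / (4.02×10⁻⁵ × 1.26) = 62.9 m/s
Converting: 62.9 m/s × 1.944 = 122 knots

122 knots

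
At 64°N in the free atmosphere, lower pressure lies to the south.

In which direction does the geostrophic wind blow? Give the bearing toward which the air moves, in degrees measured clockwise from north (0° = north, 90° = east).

270°

The pressure-gradient force points toward the south (bearing 180°).
Geostrophic balance: in the Northern Hemisphere the Coriolis force deflects motion to the right, so the geostrophic wind blows 90° to the right of the pressure-gradient force (low pressure on the left).
Rotating 180° by 90° clockwise gives 270° — the wind blows toward the west.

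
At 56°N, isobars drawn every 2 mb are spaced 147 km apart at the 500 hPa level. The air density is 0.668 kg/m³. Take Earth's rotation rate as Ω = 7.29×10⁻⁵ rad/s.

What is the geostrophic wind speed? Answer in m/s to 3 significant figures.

Coriolis parameter at 56°N:
f = 2Ω sin φ = 2 × 7.29×10⁻⁵ × sin 56° = 1.21×10⁻⁴ s⁻¹
Pressure gradient: |∂P/∂n| = 200 Pa / 147000 m = 1.36×10⁻³ Pa/m
Geostrophic balance (pressure-gradient force = Coriolis force):
V_g = (1/(fρ)) |∂P/∂n| = 1.36×10⁻³ / (1.21×10⁻⁴ × 0.668) = 16.9 m/s

16.9 m/s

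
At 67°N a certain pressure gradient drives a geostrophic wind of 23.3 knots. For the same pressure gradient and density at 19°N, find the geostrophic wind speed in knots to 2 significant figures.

With the same pressure gradient and density, V_g ∝ 1/f ∝ 1/sin φ.
V₂ = V₁ · sin φ₁ / sin φ₂ = 23.3 × sin 67° / sin 19°
V₂ = 23.3 × 0.9205/0.3256 = 66 knots

66 knots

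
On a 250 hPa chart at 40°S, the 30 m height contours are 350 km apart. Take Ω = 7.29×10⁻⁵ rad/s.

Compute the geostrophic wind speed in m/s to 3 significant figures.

8.97 m/s

Coriolis parameter at 40°S:
f = 2Ω sin φ = 2 × 7.29×10⁻⁵ × sin 40° = 9.37×10⁻⁵ s⁻¹
Height gradient: |∂Z/∂n| = 30 m / 350000 m = 8.57×10⁻⁵
On a pressure surface, geostrophic balance gives V_g = (g/f)|∂Z/∂n|:
V_g = 9.81 × 8.57×10⁻⁵ / 9.37×10⁻⁵ = 8.97 m/s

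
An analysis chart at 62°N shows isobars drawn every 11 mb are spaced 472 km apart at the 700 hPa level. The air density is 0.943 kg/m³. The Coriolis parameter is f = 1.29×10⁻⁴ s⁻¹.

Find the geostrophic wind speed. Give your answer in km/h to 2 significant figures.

69 km/h

Pressure gradient: |∂P/∂n| = 1100 Pa / 472000 m = 2.33×10⁻³ Pa/m
Geostrophic balance (pressure-gradient force = Coriolis force):
V_g = (1/(fρ)) |∂P/∂n| = 2.33×10⁻³ / (1.29×10⁻⁴ × 0.943) = 19.2 m/s
Converting: 19.2 m/s × 3.6 = 69 km/h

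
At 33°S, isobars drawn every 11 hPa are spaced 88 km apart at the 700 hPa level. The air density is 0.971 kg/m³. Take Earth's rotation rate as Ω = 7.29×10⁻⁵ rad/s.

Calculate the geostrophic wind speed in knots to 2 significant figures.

320 knots

Coriolis parameter at 33°S:
f = 2Ω sin φ = 2 × 7.29×10⁻⁵ × sin 33° = 7.94×10⁻⁵ s⁻¹
Pressure gradient: |∂P/∂n| = 1100 Pa / 88000 m = 1.25×10⁻² Pa/m
Geostrophic balance (pressure-gradient force = Coriolis force):
V_g = (1/(fρ)) |∂P/∂n| = 1.25×10⁻² / (7.94×10⁻⁵ × 0.971) = 162 m/s
Converting: 162 m/s × 1.944 = 320 knots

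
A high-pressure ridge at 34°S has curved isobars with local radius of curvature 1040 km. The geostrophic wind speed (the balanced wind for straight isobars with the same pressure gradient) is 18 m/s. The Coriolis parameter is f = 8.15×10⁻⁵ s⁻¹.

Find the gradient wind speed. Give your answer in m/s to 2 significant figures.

26 m/s

Around a high, pressure-gradient force acts outward with centrifugal, so Coriolis balances both:
fV = (1/ρ)|∂P/∂n| + V²/R  →  V² − fR·V + fR·V_g = 0
With fR = 8.15×10⁻⁵ × 1040×10³ m = 84.8 m/s:
V = [fR − √((fR)² − 4 fR V_g)]/2 = [84.8 − √(84.8² − 4×84.8×18)]/2 = 25.9 m/s
Supergeostrophic (V > V_g = 18 m/s), as expected around a high.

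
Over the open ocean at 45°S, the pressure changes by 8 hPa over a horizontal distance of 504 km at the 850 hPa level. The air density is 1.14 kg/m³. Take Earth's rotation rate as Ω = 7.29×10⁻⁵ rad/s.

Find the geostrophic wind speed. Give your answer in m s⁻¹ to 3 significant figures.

Coriolis parameter at 45°S:
f = 2Ω sin φ = 2 × 7.29×10⁻⁵ × sin 45° = 1.03×10⁻⁴ s⁻¹
Pressure gradient: |∂P/∂n| = 800 Pa / 504000 m = 1.59×10⁻³ Pa/m
Geostrophic balance (pressure-gradient force = Coriolis force):
V_g = (1/(fρ)) |∂P/∂n| = 1.59×10⁻³ / (1.03×10⁻⁴ × 1.14) = 13.5 m/s

13.5 m s⁻¹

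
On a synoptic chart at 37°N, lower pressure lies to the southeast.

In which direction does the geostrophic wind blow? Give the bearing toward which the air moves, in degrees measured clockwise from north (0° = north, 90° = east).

225°

The pressure-gradient force points toward the southeast (bearing 135°).
Geostrophic balance: in the Northern Hemisphere the Coriolis force deflects motion to the right, so the geostrophic wind blows 90° to the right of the pressure-gradient force (low pressure on the left).
Rotating 135° by 90° clockwise gives 225° — the wind blows toward the southwest.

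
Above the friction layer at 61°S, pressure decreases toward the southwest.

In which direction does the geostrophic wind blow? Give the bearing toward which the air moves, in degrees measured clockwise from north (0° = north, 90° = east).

135°

The pressure-gradient force points toward the southwest (bearing 225°).
Geostrophic balance: in the Southern Hemisphere the Coriolis force deflects motion to the left, so the geostrophic wind blows 90° to the left of the pressure-gradient force (low pressure on the right).
Rotating 225° by 90° counterclockwise gives 135° — the wind blows toward the southeast.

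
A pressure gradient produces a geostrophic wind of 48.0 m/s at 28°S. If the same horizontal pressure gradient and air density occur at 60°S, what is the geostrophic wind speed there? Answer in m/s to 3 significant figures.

26.0 m/s

With the same pressure gradient and density, V_g ∝ 1/f ∝ 1/sin φ.
V₂ = V₁ · sin φ₁ / sin φ₂ = 48.0 × sin 28° / sin 60°
V₂ = 48.0 × 0.4695/0.8660 = 26.0 m/s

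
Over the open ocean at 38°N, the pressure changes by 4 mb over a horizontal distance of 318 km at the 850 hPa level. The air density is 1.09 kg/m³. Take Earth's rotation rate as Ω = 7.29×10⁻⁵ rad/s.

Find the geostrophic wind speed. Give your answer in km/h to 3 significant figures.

Coriolis parameter at 38°N:
f = 2Ω sin φ = 2 × 7.29×10⁻⁵ × sin 38° = 8.98×10⁻⁵ s⁻¹
Pressure gradient: |∂P/∂n| = 400 Pa / 318000 m = 1.26×10⁻³ Pa/m
Geostrophic balance (pressure-gradient force = Coriolis force):
V_g = (1/(fρ)) |∂P/∂n| = 1.26×10⁻³ / (8.98×10⁻⁵ × 1.09) = 12.9 m/s
Converting: 12.9 m/s × 3.6 = 46.3 km/h

46.3 km/h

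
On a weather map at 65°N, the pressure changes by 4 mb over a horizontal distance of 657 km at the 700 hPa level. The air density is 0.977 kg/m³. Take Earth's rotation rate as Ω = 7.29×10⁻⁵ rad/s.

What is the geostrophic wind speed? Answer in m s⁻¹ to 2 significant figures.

4.7 m s⁻¹

Coriolis parameter at 65°N:
f = 2Ω sin φ = 2 × 7.29×10⁻⁵ × sin 65° = 1.32×10⁻⁴ s⁻¹
Pressure gradient: |∂P/∂n| = 400 Pa / 657000 m = 6.09×10⁻⁴ Pa/m
Geostrophic balance (pressure-gradient force = Coriolis force):
V_g = (1/(fρ)) |∂P/∂n| = 6.09×10⁻⁴ / (1.32×10⁻⁴ × 0.977) = 4.72 m/s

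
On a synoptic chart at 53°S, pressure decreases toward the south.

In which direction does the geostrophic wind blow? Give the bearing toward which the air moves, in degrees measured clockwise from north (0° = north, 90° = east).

The pressure-gradient force points toward the south (bearing 180°).
Geostrophic balance: in the Southern Hemisphere the Coriolis force deflects motion to the left, so the geostrophic wind blows 90° to the left of the pressure-gradient force (low pressure on the right).
Rotating 180° by 90° counterclockwise gives 090° — the wind blows toward the east.

090°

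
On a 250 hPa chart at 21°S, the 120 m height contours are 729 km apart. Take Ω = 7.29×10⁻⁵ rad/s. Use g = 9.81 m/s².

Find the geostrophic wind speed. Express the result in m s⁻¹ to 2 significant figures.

Coriolis parameter at 21°S:
f = 2Ω sin φ = 2 × 7.29×10⁻⁵ × sin 21° = 5.23×10⁻⁵ s⁻¹
Height gradient: |∂Z/∂n| = 120 m / 729000 m = 1.65×10⁻⁴
On a pressure surface, geostrophic balance gives V_g = (g/f)|∂Z/∂n|:
V_g = 9.81 × 1.65×10⁻⁴ / 5.23×10⁻⁵ = 30.9 m/s

31 m s⁻¹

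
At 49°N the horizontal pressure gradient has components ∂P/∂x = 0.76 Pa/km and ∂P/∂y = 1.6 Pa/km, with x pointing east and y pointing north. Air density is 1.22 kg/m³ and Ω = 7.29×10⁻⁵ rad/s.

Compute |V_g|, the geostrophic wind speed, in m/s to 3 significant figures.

13.2 m/s

Coriolis parameter at 49°N:
f = 2Ω sin φ = 2 × 7.29×10⁻⁵ × sin 49° = 1.10×10⁻⁴ s⁻¹
Component geostrophic relations (x east, y north):
u_g = −(1/(fρ)) ∂P/∂y,  v_g = (1/(fρ)) ∂P/∂x
u_g = −(1.6×10⁻³)/(1.10×10⁻⁴ × 1.22) = −11.9 m/s;  v_g = (0.76×10⁻³)/(1.10×10⁻⁴ × 1.22) = 5.66 m/s
|V_g| = √(u_g² + v_g²) = 13.2 m/s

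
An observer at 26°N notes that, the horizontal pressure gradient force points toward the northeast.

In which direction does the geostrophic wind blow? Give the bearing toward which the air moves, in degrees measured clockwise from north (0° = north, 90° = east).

The pressure-gradient force points toward the northeast (bearing 045°).
Geostrophic balance: in the Northern Hemisphere the Coriolis force deflects motion to the right, so the geostrophic wind blows 90° to the right of the pressure-gradient force (low pressure on the left).
Rotating 045° by 90° clockwise gives 135° — the wind blows toward the southeast.

135°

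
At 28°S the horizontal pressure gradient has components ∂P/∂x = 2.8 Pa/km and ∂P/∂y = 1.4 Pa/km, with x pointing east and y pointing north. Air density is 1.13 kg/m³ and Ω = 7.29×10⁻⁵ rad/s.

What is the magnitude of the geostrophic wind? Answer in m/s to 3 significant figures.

40.5 m/s

Coriolis parameter at 28°S:
f = 2Ω sin φ = 2 × 7.29×10⁻⁵ × sin 28° = 6.84×10⁻⁵ s⁻¹
In the Southern Hemisphere f is negative: f = −6.84×10⁻⁵ s⁻¹.
Component geostrophic relations (x east, y north):
u_g = −(1/(fρ)) ∂P/∂y,  v_g = (1/(fρ)) ∂P/∂x
u_g = −(1.4×10⁻³)/(−6.84×10⁻⁵ × 1.13) = 18.1 m/s;  v_g = (2.8×10⁻³)/(−6.84×10⁻⁵ × 1.13) = −36.2 m/s
|V_g| = √(u_g² + v_g²) = 40.5 m/s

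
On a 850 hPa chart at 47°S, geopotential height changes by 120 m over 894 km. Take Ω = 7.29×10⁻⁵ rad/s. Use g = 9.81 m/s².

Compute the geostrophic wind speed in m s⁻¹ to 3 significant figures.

Coriolis parameter at 47°S:
f = 2Ω sin φ = 2 × 7.29×10⁻⁵ × sin 47° = 1.07×10⁻⁴ s⁻¹
Height gradient: |∂Z/∂n| = 120 m / 894000 m = 1.34×10⁻⁴
On a pressure surface, geostrophic balance gives V_g = (g/f)|∂Z/∂n|:
V_g = 9.81 × 1.34×10⁻⁴ / 1.07×10⁻⁴ = 12.3 m/s

12.3 m s⁻¹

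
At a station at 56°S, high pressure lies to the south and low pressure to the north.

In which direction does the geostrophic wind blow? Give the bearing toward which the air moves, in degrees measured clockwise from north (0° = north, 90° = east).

270°

The pressure-gradient force points toward the north (bearing 000°).
Geostrophic balance: in the Southern Hemisphere the Coriolis force deflects motion to the left, so the geostrophic wind blows 90° to the left of the pressure-gradient force (low pressure on the right).
Rotating 000° by 90° counterclockwise gives 270° — the wind blows toward the west.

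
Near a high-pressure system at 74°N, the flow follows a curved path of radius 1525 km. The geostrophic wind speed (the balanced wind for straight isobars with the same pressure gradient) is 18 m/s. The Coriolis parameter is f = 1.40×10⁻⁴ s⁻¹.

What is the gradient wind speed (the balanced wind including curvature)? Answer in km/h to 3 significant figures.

Around a high, pressure-gradient force acts outward with centrifugal, so Coriolis balances both:
fV = (1/ρ)|∂P/∂n| + V²/R  →  V² − fR·V + fR·V_g = 0
With fR = 1.40×10⁻⁴ × 1525×10³ m = 213 m/s:
V = [fR − √((fR)² − 4 fR V_g)]/2 = [213 − √(213² − 4×213×18)]/2 = 19.8 m/s
Supergeostrophic (V > V_g = 18 m/s), as expected around a high.
Converting: 19.8 m/s × 3.6 = 71.4 km/h

71.4 km/h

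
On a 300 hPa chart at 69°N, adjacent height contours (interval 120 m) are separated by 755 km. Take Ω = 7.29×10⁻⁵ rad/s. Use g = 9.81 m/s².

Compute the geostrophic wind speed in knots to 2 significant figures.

22 knots

Coriolis parameter at 69°N:
f = 2Ω sin φ = 2 × 7.29×10⁻⁵ × sin 69° = 1.36×10⁻⁴ s⁻¹
Height gradient: |∂Z/∂n| = 120 m / 755000 m = 1.59×10⁻⁴
On a pressure surface, geostrophic balance gives V_g = (g/f)|∂Z/∂n|:
V_g = 9.81 × 1.59×10⁻⁴ / 1.36×10⁻⁴ = 11.5 m/s
Converting: 11.5 m/s × 1.944 = 22 knots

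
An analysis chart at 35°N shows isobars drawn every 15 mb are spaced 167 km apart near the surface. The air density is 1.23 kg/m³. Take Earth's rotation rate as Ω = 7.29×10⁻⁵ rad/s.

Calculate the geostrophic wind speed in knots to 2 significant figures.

170 knots

Coriolis parameter at 35°N:
f = 2Ω sin φ = 2 × 7.29×10⁻⁵ × sin 35° = 8.36×10⁻⁵ s⁻¹
Pressure gradient: |∂P/∂n| = 1500 Pa / 167000 m = 8.98×10⁻³ Pa/m
Geostrophic balance (pressure-gradient force = Coriolis force):
V_g = (1/(fρ)) |∂P/∂n| = 8.98×10⁻³ / (8.36×10⁻⁵ × 1.23) = 87.3 m/s
Converting: 87.3 m/s × 1.944 = 170 knots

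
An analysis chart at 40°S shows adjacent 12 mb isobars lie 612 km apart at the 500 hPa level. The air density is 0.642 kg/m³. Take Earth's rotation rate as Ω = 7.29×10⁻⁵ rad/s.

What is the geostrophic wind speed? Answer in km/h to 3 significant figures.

117 km/h

Coriolis parameter at 40°S:
f = 2Ω sin φ = 2 × 7.29×10⁻⁵ × sin 40° = 9.37×10⁻⁵ s⁻¹
Pressure gradient: |∂P/∂n| = 1200 Pa / 612000 m = 1.96×10⁻³ Pa/m
Geostrophic balance (pressure-gradient force = Coriolis force):
V_g = (1/(fρ)) |∂P/∂n| = 1.96×10⁻³ / (9.37×10⁻⁵ × 0.642) = 32.6 m/s
Converting: 32.6 m/s × 3.6 = 117 km/h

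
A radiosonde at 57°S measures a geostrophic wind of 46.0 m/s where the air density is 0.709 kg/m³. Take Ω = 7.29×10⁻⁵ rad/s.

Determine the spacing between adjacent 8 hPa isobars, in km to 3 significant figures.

Coriolis parameter at 57°S:
f = 2Ω sin φ = 2 × 7.29×10⁻⁵ × sin 57° = 1.22×10⁻⁴ s⁻¹
Geostrophic balance rearranged: |∂P/∂n| = f ρ V_g
|∂P/∂n| = 1.22×10⁻⁴ × 0.709 × 46.0 = 3.99×10⁻³ Pa/m
Isobar spacing: Δn = ΔP/|∂P/∂n| = 800 Pa / 3.99×10⁻³ Pa/m = 200603 m ≈ 201 km

201 km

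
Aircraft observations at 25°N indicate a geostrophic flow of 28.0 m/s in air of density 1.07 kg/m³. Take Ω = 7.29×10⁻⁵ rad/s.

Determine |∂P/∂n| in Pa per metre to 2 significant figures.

Coriolis parameter at 25°N:
f = 2Ω sin φ = 2 × 7.29×10⁻⁵ × sin 25° = 6.16×10⁻⁵ s⁻¹
Geostrophic balance rearranged: |∂P/∂n| = f ρ V_g
|∂P/∂n| = 6.16×10⁻⁵ × 1.07 × 28.0 = 1.85×10⁻³ Pa/m

1.8×10⁻³ Pa/m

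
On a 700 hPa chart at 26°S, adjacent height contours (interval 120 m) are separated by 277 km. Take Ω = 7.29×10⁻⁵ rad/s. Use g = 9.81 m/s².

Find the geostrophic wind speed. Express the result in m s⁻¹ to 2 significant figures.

Coriolis parameter at 26°S:
f = 2Ω sin φ = 2 × 7.29×10⁻⁵ × sin 26° = 6.39×10⁻⁵ s⁻¹
Height gradient: |∂Z/∂n| = 120 m / 277000 m = 4.33×10⁻⁴
On a pressure surface, geostrophic balance gives V_g = (g/f)|∂Z/∂n|:
V_g = 9.81 × 4.33×10⁻⁴ / 6.39×10⁻⁵ = 66.5 m/s

66 m s⁻¹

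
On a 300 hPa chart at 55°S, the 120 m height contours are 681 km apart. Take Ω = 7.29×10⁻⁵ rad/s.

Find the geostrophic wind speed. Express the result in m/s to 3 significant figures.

Coriolis parameter at 55°S:
f = 2Ω sin φ = 2 × 7.29×10⁻⁵ × sin 55° = 1.19×10⁻⁴ s⁻¹
Height gradient: |∂Z/∂n| = 120 m / 681000 m = 1.76×10⁻⁴
On a pressure surface, geostrophic balance gives V_g = (g/f)|∂Z/∂n|:
V_g = 9.81 × 1.76×10⁻⁴ / 1.19×10⁻⁴ = 14.5 m/s

14.5 m/s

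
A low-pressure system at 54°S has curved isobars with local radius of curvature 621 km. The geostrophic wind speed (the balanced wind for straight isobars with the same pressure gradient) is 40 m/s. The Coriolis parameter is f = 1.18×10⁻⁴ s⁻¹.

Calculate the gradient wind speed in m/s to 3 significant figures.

28.7 m/s

Around a low, centrifugal force acts outward with Coriolis, so pressure-gradient force balances both:
(1/ρ)|∂P/∂n| = fV + V²/R  →  V² + fR·V − fR·V_g = 0
With fR = 1.18×10⁻⁴ × 621×10³ m = 73.3 m/s:
V = [−fR + √((fR)² + 4 fR V_g)]/2 = [−73.3 + √(73.3² + 4×73.3×40)]/2 = 28.7 m/s
Subgeostrophic (V < V_g = 40 m/s), as expected around a low.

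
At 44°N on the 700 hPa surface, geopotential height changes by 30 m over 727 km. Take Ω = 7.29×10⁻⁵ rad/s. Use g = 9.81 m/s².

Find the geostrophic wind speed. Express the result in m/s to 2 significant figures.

Coriolis parameter at 44°N:
f = 2Ω sin φ = 2 × 7.29×10⁻⁵ × sin 44° = 1.01×10⁻⁴ s⁻¹
Height gradient: |∂Z/∂n| = 30 m / 727000 m = 4.13×10⁻⁵
On a pressure surface, geostrophic balance gives V_g = (g/f)|∂Z/∂n|:
V_g = 9.81 × 4.13×10⁻⁵ / 1.01×10⁻⁴ = 4.00 m/s

4.0 m/s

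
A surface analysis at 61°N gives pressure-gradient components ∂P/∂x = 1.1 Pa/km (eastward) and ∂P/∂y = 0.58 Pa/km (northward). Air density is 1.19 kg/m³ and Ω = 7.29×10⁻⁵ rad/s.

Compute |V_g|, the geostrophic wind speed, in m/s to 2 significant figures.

Coriolis parameter at 61°N:
f = 2Ω sin φ = 2 × 7.29×10⁻⁵ × sin 61° = 1.28×10⁻⁴ s⁻¹
Component geostrophic relations (x east, y north):
u_g = −(1/(fρ)) ∂P/∂y,  v_g = (1/(fρ)) ∂P/∂x
u_g = −(0.58×10⁻³)/(1.28×10⁻⁴ × 1.19) = −3.82 m/s;  v_g = (1.1×10⁻³)/(1.28×10⁻⁴ × 1.19) = 7.25 m/s
|V_g| = √(u_g² + v_g²) = 8.19 m/s

8.2 m/s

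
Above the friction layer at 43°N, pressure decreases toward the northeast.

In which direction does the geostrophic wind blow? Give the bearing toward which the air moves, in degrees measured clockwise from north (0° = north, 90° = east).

135°

The pressure-gradient force points toward the northeast (bearing 045°).
Geostrophic balance: in the Northern Hemisphere the Coriolis force deflects motion to the right, so the geostrophic wind blows 90° to the right of the pressure-gradient force (low pressure on the left).
Rotating 045° by 90° clockwise gives 135° — the wind blows toward the southeast.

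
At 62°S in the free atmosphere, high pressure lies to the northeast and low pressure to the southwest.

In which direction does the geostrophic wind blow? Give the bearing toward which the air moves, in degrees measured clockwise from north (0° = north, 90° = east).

135°

The pressure-gradient force points toward the southwest (bearing 225°).
Geostrophic balance: in the Southern Hemisphere the Coriolis force deflects motion to the left, so the geostrophic wind blows 90° to the left of the pressure-gradient force (low pressure on the right).
Rotating 225° by 90° counterclockwise gives 135° — the wind blows toward the southeast.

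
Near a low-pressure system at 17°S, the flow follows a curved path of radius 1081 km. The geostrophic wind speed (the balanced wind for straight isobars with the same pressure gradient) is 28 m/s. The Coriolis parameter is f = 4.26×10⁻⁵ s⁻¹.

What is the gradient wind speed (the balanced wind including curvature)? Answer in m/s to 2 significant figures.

Around a low, centrifugal force acts outward with Coriolis, so pressure-gradient force balances both:
(1/ρ)|∂P/∂n| = fV + V²/R  →  V² + fR·V − fR·V_g = 0
With fR = 4.26×10⁻⁵ × 1081×10³ m = 46.1 m/s:
V = [−fR + √((fR)² + 4 fR V_g)]/2 = [−46.1 + √(46.1² + 4×46.1×28)]/2 = 19.6 m/s
Subgeostrophic (V < V_g = 28 m/s), as expected around a low.

20 m/s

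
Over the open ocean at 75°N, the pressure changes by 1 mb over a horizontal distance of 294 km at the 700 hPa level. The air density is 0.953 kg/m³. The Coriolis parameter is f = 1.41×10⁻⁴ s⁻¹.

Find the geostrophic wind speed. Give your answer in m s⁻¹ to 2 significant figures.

Pressure gradient: |∂P/∂n| = 100 Pa / 294000 m = 3.40×10⁻⁴ Pa/m
Geostrophic balance (pressure-gradient force = Coriolis force):
V_g = (1/(fρ)) |∂P/∂n| = 3.40×10⁻⁴ / (1.41×10⁻⁴ × 0.953) = 2.53 m/s

2.5 m s⁻¹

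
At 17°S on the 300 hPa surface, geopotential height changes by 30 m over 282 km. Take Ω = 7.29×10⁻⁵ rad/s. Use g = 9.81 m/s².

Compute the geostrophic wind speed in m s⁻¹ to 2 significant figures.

24 m s⁻¹

Coriolis parameter at 17°S:
f = 2Ω sin φ = 2 × 7.29×10⁻⁵ × sin 17° = 4.26×10⁻⁵ s⁻¹
Height gradient: |∂Z/∂n| = 30 m / 282000 m = 1.06×10⁻⁴
On a pressure surface, geostrophic balance gives V_g = (g/f)|∂Z/∂n|:
V_g = 9.81 × 1.06×10⁻⁴ / 4.26×10⁻⁵ = 24.5 m/s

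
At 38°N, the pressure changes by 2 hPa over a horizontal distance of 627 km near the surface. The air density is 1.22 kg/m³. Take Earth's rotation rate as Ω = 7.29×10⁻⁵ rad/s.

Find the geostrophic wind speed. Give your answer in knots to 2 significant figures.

Coriolis parameter at 38°N:
f = 2Ω sin φ = 2 × 7.29×10⁻⁵ × sin 38° = 8.98×10⁻⁵ s⁻¹
Pressure gradient: |∂P/∂n| = 200 Pa / 627000 m = 3.19×10⁻⁴ Pa/m
Geostrophic balance (pressure-gradient force = Coriolis force):
V_g = (1/(fρ)) |∂P/∂n| = 3.19×10⁻⁴ / (8.98×10⁻⁵ × 1.22) = 2.91 m/s
Converting: 2.91 m/s × 1.944 = 5.7 knots

5.7 knots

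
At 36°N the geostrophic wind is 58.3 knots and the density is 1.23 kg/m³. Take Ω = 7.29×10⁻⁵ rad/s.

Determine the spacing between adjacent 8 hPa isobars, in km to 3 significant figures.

Coriolis parameter at 36°N:
f = 2Ω sin φ = 2 × 7.29×10⁻⁵ × sin 36° = 8.57×10⁻⁵ s⁻¹
Wind speed in SI: 58.3 knots = 30.0 m/s
Geostrophic balance rearranged: |∂P/∂n| = f ρ V_g
|∂P/∂n| = 8.57×10⁻⁵ × 1.23 × 30.0 = 3.16×10⁻³ Pa/m
Isobar spacing: Δn = ΔP/|∂P/∂n| = 800 Pa / 3.16×10⁻³ Pa/m = 253047 m ≈ 253 km

253 km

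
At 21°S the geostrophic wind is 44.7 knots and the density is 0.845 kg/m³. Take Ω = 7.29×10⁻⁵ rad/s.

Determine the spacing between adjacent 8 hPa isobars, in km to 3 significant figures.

788 km

Coriolis parameter at 21°S:
f = 2Ω sin φ = 2 × 7.29×10⁻⁵ × sin 21° = 5.23×10⁻⁵ s⁻¹
Wind speed in SI: 44.7 knots = 23.0 m/s
Geostrophic balance rearranged: |∂P/∂n| = f ρ V_g
|∂P/∂n| = 5.23×10⁻⁵ × 0.845 × 23.0 = 1.02×10⁻³ Pa/m
Isobar spacing: Δn = ΔP/|∂P/∂n| = 800 Pa / 1.02×10⁻³ Pa/m = 787954 m ≈ 788 km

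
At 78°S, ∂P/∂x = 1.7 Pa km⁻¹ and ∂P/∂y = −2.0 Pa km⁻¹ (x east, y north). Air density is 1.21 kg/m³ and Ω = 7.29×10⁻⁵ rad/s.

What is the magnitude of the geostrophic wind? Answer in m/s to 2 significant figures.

15 m/s

Coriolis parameter at 78°S:
f = 2Ω sin φ = 2 × 7.29×10⁻⁵ × sin 78° = 1.43×10⁻⁴ s⁻¹
In the Southern Hemisphere f is negative: f = −1.43×10⁻⁴ s⁻¹.
Component geostrophic relations (x east, y north):
u_g = −(1/(fρ)) ∂P/∂y,  v_g = (1/(fρ)) ∂P/∂x
u_g = −(−2.0×10⁻³)/(−1.43×10⁻⁴ × 1.21) = −11.6 m/s;  v_g = (1.7×10⁻³)/(−1.43×10⁻⁴ × 1.21) = −9.85 m/s
|V_g| = √(u_g² + v_g²) = 15.2 m/s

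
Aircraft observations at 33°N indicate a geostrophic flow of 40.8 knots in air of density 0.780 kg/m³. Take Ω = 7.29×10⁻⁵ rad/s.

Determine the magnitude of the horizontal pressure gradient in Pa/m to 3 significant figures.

1.30×10⁻³ Pa/m

Coriolis parameter at 33°N:
f = 2Ω sin φ = 2 × 7.29×10⁻⁵ × sin 33° = 7.94×10⁻⁵ s⁻¹
Wind speed in SI: 40.8 knots = 21.0 m/s
Geostrophic balance rearranged: |∂P/∂n| = f ρ V_g
|∂P/∂n| = 7.94×10⁻⁵ × 0.780 × 21.0 = 1.30×10⁻³ Pa/m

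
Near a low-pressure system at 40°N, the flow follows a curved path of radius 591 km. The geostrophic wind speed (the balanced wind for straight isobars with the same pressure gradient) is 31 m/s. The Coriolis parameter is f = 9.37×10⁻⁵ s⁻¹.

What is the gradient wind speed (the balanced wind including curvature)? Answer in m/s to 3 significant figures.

Around a low, centrifugal force acts outward with Coriolis, so pressure-gradient force balances both:
(1/ρ)|∂P/∂n| = fV + V²/R  →  V² + fR·V − fR·V_g = 0
With fR = 9.37×10⁻⁵ × 591×10³ m = 55.4 m/s:
V = [−fR + √((fR)² + 4 fR V_g)]/2 = [−55.4 + √(55.4² + 4×55.4×31)]/2 = 22.1 m/s
Subgeostrophic (V < V_g = 31 m/s), as expected around a low.

22.1 m/s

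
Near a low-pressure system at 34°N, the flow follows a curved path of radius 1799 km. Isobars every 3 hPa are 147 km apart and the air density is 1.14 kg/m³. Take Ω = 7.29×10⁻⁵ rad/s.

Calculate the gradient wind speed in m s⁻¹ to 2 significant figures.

Coriolis parameter at 34°N:
f = 2Ω sin φ = 2 × 7.29×10⁻⁵ × sin 34° = 8.15×10⁻⁵ s⁻¹
Pressure gradient: |∂P/∂n| = 300 Pa / 147000 m = 2.04×10⁻³ Pa/m
Geostrophic speed: V_g = |∂P/∂n|/(fρ) = 2.04×10⁻³/(8.15×10⁻⁵ × 1.14) = 22.0 m/s
Around a low, centrifugal force acts outward with Coriolis, so pressure-gradient force balances both:
(1/ρ)|∂P/∂n| = fV + V²/R  →  V² + fR·V − fR·V_g = 0
With fR = 8.15×10⁻⁵ × 1799×10³ m = 147 m/s:
V = [−fR + √((fR)² + 4 fR V_g)]/2 = [−147 + √(147² + 4×147×22)]/2 = 19.4 m/s
Subgeostrophic (V < V_g = 22 m/s), as expected around a low.

19 m s⁻¹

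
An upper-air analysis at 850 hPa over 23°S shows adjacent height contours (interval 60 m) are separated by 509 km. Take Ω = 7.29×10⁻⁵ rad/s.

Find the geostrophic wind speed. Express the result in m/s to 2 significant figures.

20 m/s

Coriolis parameter at 23°S:
f = 2Ω sin φ = 2 × 7.29×10⁻⁵ × sin 23° = 5.70×10⁻⁵ s⁻¹
Height gradient: |∂Z/∂n| = 60 m / 509000 m = 1.18×10⁻⁴
On a pressure surface, geostrophic balance gives V_g = (g/f)|∂Z/∂n|:
V_g = 9.81 × 1.18×10⁻⁴ / 5.70×10⁻⁵ = 20.3 m/s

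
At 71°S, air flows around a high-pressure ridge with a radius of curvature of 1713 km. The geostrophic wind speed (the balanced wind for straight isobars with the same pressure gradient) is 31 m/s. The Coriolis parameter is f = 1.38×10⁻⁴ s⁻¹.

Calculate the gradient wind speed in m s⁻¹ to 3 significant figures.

Around a high, pressure-gradient force acts outward with centrifugal, so Coriolis balances both:
fV = (1/ρ)|∂P/∂n| + V²/R  →  V² − fR·V + fR·V_g = 0
With fR = 1.38×10⁻⁴ × 1713×10³ m = 236 m/s:
V = [fR − √((fR)² − 4 fR V_g)]/2 = [236 − √(236² − 4×236×31)]/2 = 36.7 m/s
Supergeostrophic (V > V_g = 31 m/s), as expected around a high.

36.7 m s⁻¹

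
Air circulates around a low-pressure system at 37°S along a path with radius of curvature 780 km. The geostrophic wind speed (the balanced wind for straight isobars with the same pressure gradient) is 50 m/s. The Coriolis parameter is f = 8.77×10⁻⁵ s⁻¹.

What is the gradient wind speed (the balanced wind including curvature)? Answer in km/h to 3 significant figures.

121 km/h

Around a low, centrifugal force acts outward with Coriolis, so pressure-gradient force balances both:
(1/ρ)|∂P/∂n| = fV + V²/R  →  V² + fR·V − fR·V_g = 0
With fR = 8.77×10⁻⁵ × 780×10³ m = 68.4 m/s:
V = [−fR + √((fR)² + 4 fR V_g)]/2 = [−68.4 + √(68.4² + 4×68.4×50)]/2 = 33.5 m/s
Subgeostrophic (V < V_g = 50 m/s), as expected around a low.
Converting: 33.5 m/s × 3.6 = 121 km/h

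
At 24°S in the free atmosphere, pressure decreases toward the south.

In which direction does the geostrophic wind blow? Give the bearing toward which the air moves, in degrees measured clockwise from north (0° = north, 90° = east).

090°

The pressure-gradient force points toward the south (bearing 180°).
Geostrophic balance: in the Southern Hemisphere the Coriolis force deflects motion to the left, so the geostrophic wind blows 90° to the left of the pressure-gradient force (low pressure on the right).
Rotating 180° by 90° counterclockwise gives 090° — the wind blows toward the east.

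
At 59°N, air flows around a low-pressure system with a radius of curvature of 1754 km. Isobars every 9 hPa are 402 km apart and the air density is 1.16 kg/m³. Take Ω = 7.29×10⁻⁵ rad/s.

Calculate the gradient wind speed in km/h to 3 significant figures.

52.1 km/h

Coriolis parameter at 59°N:
f = 2Ω sin φ = 2 × 7.29×10⁻⁵ × sin 59° = 1.25×10⁻⁴ s⁻¹
Pressure gradient: |∂P/∂n| = 900 Pa / 402000 m = 2.24×10⁻³ Pa/m
Geostrophic speed: V_g = |∂P/∂n|/(fρ) = 2.24×10⁻³/(1.25×10⁻⁴ × 1.16) = 15.4 m/s
Around a low, centrifugal force acts outward with Coriolis, so pressure-gradient force balances both:
(1/ρ)|∂P/∂n| = fV + V²/R  →  V² + fR·V − fR·V_g = 0
With fR = 1.25×10⁻⁴ × 1754×10³ m = 219 m/s:
V = [−fR + √((fR)² + 4 fR V_g)]/2 = [−219 + √(219² + 4×219×15.4)]/2 = 14.5 m/s
Subgeostrophic (V < V_g = 15.4 m/s), as expected around a low.
Converting: 14.5 m/s × 3.6 = 52.1 km/h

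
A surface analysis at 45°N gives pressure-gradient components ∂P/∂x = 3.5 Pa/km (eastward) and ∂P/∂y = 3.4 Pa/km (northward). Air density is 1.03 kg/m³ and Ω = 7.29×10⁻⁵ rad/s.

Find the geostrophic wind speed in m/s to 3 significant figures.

46.0 m/s

Coriolis parameter at 45°N:
f = 2Ω sin φ = 2 × 7.29×10⁻⁵ × sin 45° = 1.03×10⁻⁴ s⁻¹
Component geostrophic relations (x east, y north):
u_g = −(1/(fρ)) ∂P/∂y,  v_g = (1/(fρ)) ∂P/∂x
u_g = −(3.4×10⁻³)/(1.03×10⁻⁴ × 1.03) = −32.0 m/s;  v_g = (3.5×10⁻³)/(1.03×10⁻⁴ × 1.03) = 33.0 m/s
|V_g| = √(u_g² + v_g²) = 46.0 m/s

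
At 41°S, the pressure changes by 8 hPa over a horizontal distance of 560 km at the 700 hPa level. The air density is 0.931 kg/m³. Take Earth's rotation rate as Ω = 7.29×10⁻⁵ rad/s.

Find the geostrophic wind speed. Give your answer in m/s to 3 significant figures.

Coriolis parameter at 41°S:
f = 2Ω sin φ = 2 × 7.29×10⁻⁵ × sin 41° = 9.57×10⁻⁵ s⁻¹
Pressure gradient: |∂P/∂n| = 800 Pa / 560000 m = 1.43×10⁻³ Pa/m
Geostrophic balance (pressure-gradient force = Coriolis force):
V_g = (1/(fρ)) |∂P/∂n| = 1.43×10⁻³ / (9.57×10⁻⁵ × 0.931) = 16.0 m/s

16.0 m/s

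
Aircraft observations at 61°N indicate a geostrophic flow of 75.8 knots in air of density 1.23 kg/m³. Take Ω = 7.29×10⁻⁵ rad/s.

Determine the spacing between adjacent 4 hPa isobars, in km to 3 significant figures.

Coriolis parameter at 61°N:
f = 2Ω sin φ = 2 × 7.29×10⁻⁵ × sin 61° = 1.28×10⁻⁴ s⁻¹
Wind speed in SI: 75.8 knots = 39.0 m/s
Geostrophic balance rearranged: |∂P/∂n| = f ρ V_g
|∂P/∂n| = 1.28×10⁻⁴ × 1.23 × 39.0 = 6.12×10⁻³ Pa/m
Isobar spacing: Δn = ΔP/|∂P/∂n| = 400 Pa / 6.12×10⁻³ Pa/m = 65399 m ≈ 65.4 km

65.4 km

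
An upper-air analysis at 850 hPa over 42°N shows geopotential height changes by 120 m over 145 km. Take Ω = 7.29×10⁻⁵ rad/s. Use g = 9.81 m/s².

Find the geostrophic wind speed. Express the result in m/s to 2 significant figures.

Coriolis parameter at 42°N:
f = 2Ω sin φ = 2 × 7.29×10⁻⁵ × sin 42° = 9.76×10⁻⁵ s⁻¹
Height gradient: |∂Z/∂n| = 120 m / 145000 m = 8.28×10⁻⁴
On a pressure surface, geostrophic balance gives V_g = (g/f)|∂Z/∂n|:
V_g = 9.81 × 8.28×10⁻⁴ / 9.76×10⁻⁵ = 83.2 m/s

83 m/s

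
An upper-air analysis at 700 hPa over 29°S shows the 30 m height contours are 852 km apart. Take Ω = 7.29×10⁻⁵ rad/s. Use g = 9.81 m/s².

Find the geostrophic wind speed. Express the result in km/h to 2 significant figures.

Coriolis parameter at 29°S:
f = 2Ω sin φ = 2 × 7.29×10⁻⁵ × sin 29° = 7.07×10⁻⁵ s⁻¹
Height gradient: |∂Z/∂n| = 30 m / 852000 m = 3.52×10⁻⁵
On a pressure surface, geostrophic balance gives V_g = (g/f)|∂Z/∂n|:
V_g = 9.81 × 3.52×10⁻⁵ / 7.07×10⁻⁵ = 4.89 m/s
Converting: 4.89 m/s × 3.6 = 18 km/h

18 km/h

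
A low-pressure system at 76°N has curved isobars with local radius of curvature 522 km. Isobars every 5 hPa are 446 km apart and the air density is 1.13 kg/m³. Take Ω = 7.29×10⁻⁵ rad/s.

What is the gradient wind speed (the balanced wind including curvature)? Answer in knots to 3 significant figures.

Coriolis parameter at 76°N:
f = 2Ω sin φ = 2 × 7.29×10⁻⁵ × sin 76° = 1.41×10⁻⁴ s⁻¹
Pressure gradient: |∂P/∂n| = 500 Pa / 446000 m = 1.12×10⁻³ Pa/m
Geostrophic speed: V_g = |∂P/∂n|/(fρ) = 1.12×10⁻³/(1.41×10⁻⁴ × 1.13) = 7.01 m/s
Around a low, centrifugal force acts outward with Coriolis, so pressure-gradient force balances both:
(1/ρ)|∂P/∂n| = fV + V²/R  →  V² + fR·V − fR·V_g = 0
With fR = 1.41×10⁻⁴ × 522×10³ m = 73.8 m/s:
V = [−fR + √((fR)² + 4 fR V_g)]/2 = [−73.8 + √(73.8² + 4×73.8×7.01)]/2 = 6.45 m/s
Subgeostrophic (V < V_g = 7.01 m/s), as expected around a low.
Converting: 6.45 m/s × 1.944 = 12.5 knots

12.5 knots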